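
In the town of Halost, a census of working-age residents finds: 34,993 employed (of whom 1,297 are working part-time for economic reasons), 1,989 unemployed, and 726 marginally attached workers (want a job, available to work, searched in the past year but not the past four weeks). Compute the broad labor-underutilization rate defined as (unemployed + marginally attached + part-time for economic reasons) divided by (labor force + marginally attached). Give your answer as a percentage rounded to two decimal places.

Labor force = 34,993 + 1,989 = 36,982.
Numerator = 1,989 + 726 + 1,297 = 4,012.
Denominator = 36,982 + 726 = 37,708.
Broad rate = 4,012 / 37,708 = 10.64%.

Broad underutilization rate ≈ 10.64%.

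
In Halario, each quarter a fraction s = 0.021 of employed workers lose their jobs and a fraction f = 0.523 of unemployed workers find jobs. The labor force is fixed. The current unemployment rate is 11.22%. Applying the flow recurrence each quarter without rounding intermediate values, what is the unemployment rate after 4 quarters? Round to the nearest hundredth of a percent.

With a fixed labor force, u_{t+1} = u_t + s·(1−u_t) − f·u_t = u_t·(1−s−f) + s.
Here 1−s−f = 0.456 and s = 0.021.
u_1 = 0.112200 × 0.456 + 0.021 = 0.072163.
u_2 = 0.072163 × 0.456 + 0.021 = 0.053906.
u_3 = 0.053906 × 0.456 + 0.021 = 0.045581.
u_4 = 0.045581 × 0.456 + 0.021 = 0.041785.

Unemployment rate after four quarters ≈ 4.18%.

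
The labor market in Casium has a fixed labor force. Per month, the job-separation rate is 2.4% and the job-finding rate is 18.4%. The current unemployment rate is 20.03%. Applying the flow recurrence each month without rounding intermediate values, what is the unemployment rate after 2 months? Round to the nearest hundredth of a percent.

Unemployment rate after two months ≈ 16.86%.

With a fixed labor force, u_{t+1} = u_t + s·(1−u_t) − f·u_t = u_t·(1−s−f) + s.
Here 1−s−f = 0.792 and s = 0.024.
u_1 = 0.200300 × 0.792 + 0.024 = 0.182638.
u_2 = 0.182638 × 0.792 + 0.024 = 0.168649.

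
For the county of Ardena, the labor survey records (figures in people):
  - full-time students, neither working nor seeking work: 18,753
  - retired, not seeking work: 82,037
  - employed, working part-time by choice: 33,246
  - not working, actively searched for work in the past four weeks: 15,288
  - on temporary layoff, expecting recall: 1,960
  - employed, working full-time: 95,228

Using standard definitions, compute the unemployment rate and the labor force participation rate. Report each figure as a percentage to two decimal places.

Employed = 33,246 + 95,228 = 128,474.
Unemployed = 15,288 + 1,960 = 17,248 (jobless and actively searching, or on temporary layoff).
Labor force = 128,474 + 17,248 = 145,722.
Not in labor force = 18,753 + 82,037 = 100,790 (those not working and not actively searching are outside the labor force).
Civilian working-age population = 145,722 + 100,790 = 246,512.
Unemployment rate = 17,248 / 145,722 = 11.84%.
Labor force participation rate = 145,722 / 246,512 = 59.11%.

Unemployment rate ≈ 11.84%; labor force participation rate ≈ 59.11%.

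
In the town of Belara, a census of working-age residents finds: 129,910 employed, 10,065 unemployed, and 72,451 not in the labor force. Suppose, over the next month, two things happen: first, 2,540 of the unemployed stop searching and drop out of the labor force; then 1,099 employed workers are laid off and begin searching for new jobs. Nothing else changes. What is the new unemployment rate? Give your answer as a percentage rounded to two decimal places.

New unemployment rate ≈ 6.27%.

Initially, labor force = 129,910 + 10,065 = 139,975, so u = 10,065/139,975 = 7.19%.
After the first change, unemployed and labor force both fall by 2,540 → E = 129,910, U = 7,525, labor force = 137,435.
After the second change, employed falls and unemployed rises by 1,099; labor force unchanged → E = 128,811, U = 8,624, labor force = 137,435.
New unemployment rate = 8,624 / 137,435 = 6.27%.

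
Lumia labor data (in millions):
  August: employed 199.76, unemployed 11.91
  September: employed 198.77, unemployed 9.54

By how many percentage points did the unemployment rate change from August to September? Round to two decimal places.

The unemployment rate changed by −1.05 percentage points.

August: labor force = 199.76 + 11.91 = 211.67; u = 11.91/211.67 = 5.63%.
September: labor force = 198.77 + 9.54 = 208.31; u = 9.54/208.31 = 4.58%.
Change = 4.58% − 5.63% = −1.05 pp.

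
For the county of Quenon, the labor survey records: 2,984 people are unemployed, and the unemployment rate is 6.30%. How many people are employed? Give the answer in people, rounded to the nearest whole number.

Labor force = U / u = 2,984 / 0.0630 ≈ 47,365.
Employed = labor force − unemployed = 47,365 − 2,984 = 44,381.

About 44,381 are employed.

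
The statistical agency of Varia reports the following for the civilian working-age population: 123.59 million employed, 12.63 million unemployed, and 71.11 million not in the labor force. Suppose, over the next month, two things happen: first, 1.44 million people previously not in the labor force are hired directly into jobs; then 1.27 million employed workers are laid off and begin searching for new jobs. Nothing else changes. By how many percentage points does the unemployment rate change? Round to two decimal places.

The unemployment rate changes by +0.83 percentage points.

Initially, labor force = 123.59 + 12.63 = 136.22 million, so u = 12.63/136.22 = 9.27%.
After the first change, employed and labor force both rise by 1.44; unemployed unchanged → E = 125.03, U = 12.63, labor force = 137.66 million.
After the second change, employed falls and unemployed rises by 1.27; labor force unchanged → E = 123.76, U = 13.90, labor force = 137.66 million.
New unemployment rate = 13.90 / 137.66 = 10.10%.
Change = 10.10% − 9.27% = +0.83 percentage points.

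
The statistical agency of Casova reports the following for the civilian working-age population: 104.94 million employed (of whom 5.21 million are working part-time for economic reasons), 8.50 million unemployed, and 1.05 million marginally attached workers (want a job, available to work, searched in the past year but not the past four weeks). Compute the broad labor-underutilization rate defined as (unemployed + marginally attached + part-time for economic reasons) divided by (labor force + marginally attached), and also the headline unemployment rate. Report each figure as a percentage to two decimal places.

Broad underutilization rate ≈ 12.89%; headline unemployment rate ≈ 7.49%.

Labor force = 104.94 + 8.50 = 113.44 million.
Numerator = 8.50 + 1.05 + 5.21 = 14.76 million.
Denominator = 113.44 + 1.05 = 114.49 million.
Broad rate = 14.76 / 114.49 = 12.89%.
Headline unemployment rate = 8.50 / 113.44 = 7.49%.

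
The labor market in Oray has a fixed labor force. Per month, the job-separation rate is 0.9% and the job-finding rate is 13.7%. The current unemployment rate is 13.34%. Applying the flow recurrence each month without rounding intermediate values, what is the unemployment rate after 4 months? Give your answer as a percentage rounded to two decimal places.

Unemployment rate after four months ≈ 9.98%.

With a fixed labor force, u_{t+1} = u_t + s·(1−u_t) − f·u_t = u_t·(1−s−f) + s.
Here 1−s−f = 0.854 and s = 0.009.
u_1 = 0.133400 × 0.854 + 0.009 = 0.122924.
u_2 = 0.122924 × 0.854 + 0.009 = 0.113977.
u_3 = 0.113977 × 0.854 + 0.009 = 0.106336.
u_4 = 0.106336 × 0.854 + 0.009 = 0.099811.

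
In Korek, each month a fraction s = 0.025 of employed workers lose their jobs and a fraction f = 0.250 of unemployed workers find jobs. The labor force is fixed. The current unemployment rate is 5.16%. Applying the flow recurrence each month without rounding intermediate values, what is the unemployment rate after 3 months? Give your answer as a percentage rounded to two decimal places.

With a fixed labor force, u_{t+1} = u_t + s·(1−u_t) − f·u_t = u_t·(1−s−f) + s.
Here 1−s−f = 0.725 and s = 0.025.
u_1 = 0.051600 × 0.725 + 0.025 = 0.062410.
u_2 = 0.062410 × 0.725 + 0.025 = 0.070247.
u_3 = 0.070247 × 0.725 + 0.025 = 0.075929.

Unemployment rate after three months ≈ 7.59%.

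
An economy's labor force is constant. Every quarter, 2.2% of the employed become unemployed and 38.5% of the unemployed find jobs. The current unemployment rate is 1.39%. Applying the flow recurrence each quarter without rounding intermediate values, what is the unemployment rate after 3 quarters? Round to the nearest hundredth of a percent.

Unemployment rate after three quarters ≈ 4.57%.

With a fixed labor force, u_{t+1} = u_t + s·(1−u_t) − f·u_t = u_t·(1−s−f) + s.
Here 1−s−f = 0.593 and s = 0.022.
u_1 = 0.013900 × 0.593 + 0.022 = 0.030243.
u_2 = 0.030243 × 0.593 + 0.022 = 0.039934.
u_3 = 0.039934 × 0.593 + 0.022 = 0.045681.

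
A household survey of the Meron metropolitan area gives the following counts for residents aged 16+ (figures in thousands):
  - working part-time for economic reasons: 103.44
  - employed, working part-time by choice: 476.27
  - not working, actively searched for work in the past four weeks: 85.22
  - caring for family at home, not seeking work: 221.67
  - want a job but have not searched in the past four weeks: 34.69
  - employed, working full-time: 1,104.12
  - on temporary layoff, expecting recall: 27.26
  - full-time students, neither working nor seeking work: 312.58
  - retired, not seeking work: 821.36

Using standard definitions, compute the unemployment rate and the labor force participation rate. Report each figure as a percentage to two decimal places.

Employed = 103.44 + 476.27 + 1,104.12 = 1,683.83 thousand (anyone who worked, including part-time for economic reasons, counts as employed).
Unemployed = 85.22 + 27.26 = 112.48 thousand (jobless and actively searching, or on temporary layoff).
Labor force = 1,683.83 + 112.48 = 1,796.31 thousand.
Not in labor force = 221.67 + 34.69 + 312.58 + 821.36 = 1,390.30 thousand (those not working and not actively searching are outside the labor force — including those who want a job but have given up searching).
Civilian working-age population = 1,796.31 + 1,390.30 = 3,186.61 thousand.
Unemployment rate = 112.48 / 1,796.31 = 6.26%.
Labor force participation rate = 1,796.31 / 3,186.61 = 56.37%.

Unemployment rate ≈ 6.26%; labor force participation rate ≈ 56.37%.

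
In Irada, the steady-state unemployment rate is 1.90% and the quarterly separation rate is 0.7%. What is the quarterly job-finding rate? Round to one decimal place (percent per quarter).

Job-finding rate ≈ 36.1% per quarter.

From u* = s/(s+f): f = s·(1−u)/u.
f = 0.7 × (1 − 0.0190) / 0.0190 = 0.6867 / 0.0190 ≈ 36.1% per quarter.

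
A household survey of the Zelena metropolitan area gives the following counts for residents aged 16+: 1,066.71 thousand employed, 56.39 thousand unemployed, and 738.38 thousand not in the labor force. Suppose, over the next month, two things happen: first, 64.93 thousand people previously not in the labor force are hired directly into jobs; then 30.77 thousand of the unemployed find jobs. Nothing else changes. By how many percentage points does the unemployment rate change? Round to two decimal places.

Initially, labor force = 1,066.71 + 56.39 = 1,123.10 thousand, so u = 56.39/1,123.10 = 5.02%.
After the first change, employed and labor force both rise by 64.93; unemployed unchanged → E = 1,131.64, U = 56.39, labor force = 1,188.03 thousand.
After the second change, unemployed falls and employed rises by 30.77; labor force unchanged → E = 1,162.41, U = 25.62, labor force = 1,188.03 thousand.
New unemployment rate = 25.62 / 1,188.03 = 2.16%.
Change = 2.16% − 5.02% = −2.86 percentage points.

The unemployment rate changes by −2.86 percentage points.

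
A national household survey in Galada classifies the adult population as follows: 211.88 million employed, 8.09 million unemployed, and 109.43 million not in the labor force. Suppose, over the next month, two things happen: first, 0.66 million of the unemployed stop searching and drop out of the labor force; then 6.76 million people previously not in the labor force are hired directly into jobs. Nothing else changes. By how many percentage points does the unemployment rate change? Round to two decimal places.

Initially, labor force = 211.88 + 8.09 = 219.97 million, so u = 8.09/219.97 = 3.68%.
After the first change, unemployed and labor force both fall by 0.66 → E = 211.88, U = 7.43, labor force = 219.31 million.
After the second change, employed and labor force both rise by 6.76; unemployed unchanged → E = 218.64, U = 7.43, labor force = 226.07 million.
New unemployment rate = 7.43 / 226.07 = 3.29%.
Change = 3.29% − 3.68% = −0.39 percentage points.

The unemployment rate changes by −0.39 percentage points.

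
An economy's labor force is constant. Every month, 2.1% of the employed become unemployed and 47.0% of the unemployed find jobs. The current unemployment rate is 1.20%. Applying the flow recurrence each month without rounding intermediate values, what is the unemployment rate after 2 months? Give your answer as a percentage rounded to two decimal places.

With a fixed labor force, u_{t+1} = u_t + s·(1−u_t) − f·u_t = u_t·(1−s−f) + s.
Here 1−s−f = 0.509 and s = 0.021.
u_1 = 0.012000 × 0.509 + 0.021 = 0.027108.
u_2 = 0.027108 × 0.509 + 0.021 = 0.034798.

Unemployment rate after two months ≈ 3.48%.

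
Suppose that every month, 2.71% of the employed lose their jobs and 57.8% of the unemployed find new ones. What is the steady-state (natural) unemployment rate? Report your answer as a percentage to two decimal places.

Steady-state unemployment rate ≈ 4.48%.

At steady state the flows balance: s·E = f·U, so U/(E+U) = s/(s+f).
u* = 2.71 / (2.71 + 57.8) = 2.71 / 60.51 = 4.48%.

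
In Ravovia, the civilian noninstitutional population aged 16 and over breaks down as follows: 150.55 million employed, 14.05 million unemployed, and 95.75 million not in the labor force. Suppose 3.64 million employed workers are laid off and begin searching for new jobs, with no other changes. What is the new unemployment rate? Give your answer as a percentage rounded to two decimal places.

New unemployment rate ≈ 10.75%.

Initially, labor force = 150.55 + 14.05 = 164.60 million, so u = 14.05/164.60 = 8.54%.
After the change, employed falls and unemployed rises by 3.64; labor force unchanged → E = 146.91, U = 17.69, labor force = 164.60 million.
New unemployment rate = 17.69 / 164.60 = 10.75%.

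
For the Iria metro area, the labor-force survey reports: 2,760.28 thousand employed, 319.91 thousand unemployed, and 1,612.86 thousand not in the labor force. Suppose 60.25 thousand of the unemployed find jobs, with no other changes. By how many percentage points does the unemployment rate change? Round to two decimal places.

The unemployment rate changes by −1.96 percentage points.

Initially, labor force = 2,760.28 + 319.91 = 3,080.19 thousand, so u = 319.91/3,080.19 = 10.39%.
After the change, unemployed falls and employed rises by 60.25; labor force unchanged → E = 2,820.53, U = 259.66, labor force = 3,080.19 thousand.
New unemployment rate = 259.66 / 3,080.19 = 8.43%.
Change = 8.43% − 10.39% = −1.96 percentage points.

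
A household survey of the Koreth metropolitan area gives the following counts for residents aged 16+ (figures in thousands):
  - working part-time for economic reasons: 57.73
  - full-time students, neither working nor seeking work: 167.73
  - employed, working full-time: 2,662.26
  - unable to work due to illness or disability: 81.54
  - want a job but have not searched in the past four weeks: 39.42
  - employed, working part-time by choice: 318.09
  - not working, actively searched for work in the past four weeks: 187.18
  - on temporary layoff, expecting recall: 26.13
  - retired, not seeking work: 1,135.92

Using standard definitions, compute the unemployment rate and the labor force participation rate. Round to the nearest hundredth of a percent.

Employed = 57.73 + 2,662.26 + 318.09 = 3,038.08 thousand (anyone who worked, including part-time for economic reasons, counts as employed).
Unemployed = 187.18 + 26.13 = 213.31 thousand (jobless and actively searching, or on temporary layoff).
Labor force = 3,038.08 + 213.31 = 3,251.39 thousand.
Not in labor force = 167.73 + 81.54 + 39.42 + 1,135.92 = 1,424.61 thousand (those not working and not actively searching are outside the labor force — including those who want a job but have given up searching).
Civilian working-age population = 3,251.39 + 1,424.61 = 4,676.00 thousand.
Unemployment rate = 213.31 / 3,251.39 = 6.56%.
Labor force participation rate = 3,251.39 / 4,676.00 = 69.53%.

Unemployment rate ≈ 6.56%; labor force participation rate ≈ 69.53%.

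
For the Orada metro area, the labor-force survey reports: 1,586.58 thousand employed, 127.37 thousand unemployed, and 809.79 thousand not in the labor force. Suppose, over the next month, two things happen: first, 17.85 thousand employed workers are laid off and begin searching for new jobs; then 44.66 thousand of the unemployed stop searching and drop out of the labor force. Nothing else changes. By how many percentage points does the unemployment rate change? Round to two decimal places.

The unemployment rate changes by −1.41 percentage points.

Initially, labor force = 1,586.58 + 127.37 = 1,713.95 thousand, so u = 127.37/1,713.95 = 7.43%.
After the first change, employed falls and unemployed rises by 17.85; labor force unchanged → E = 1,568.73, U = 145.22, labor force = 1,713.95 thousand.
After the second change, unemployed and labor force both fall by 44.66 → E = 1,568.73, U = 100.56, labor force = 1,669.29 thousand.
New unemployment rate = 100.56 / 1,669.29 = 6.02%.
Change = 6.02% − 7.43% = −1.41 percentage points.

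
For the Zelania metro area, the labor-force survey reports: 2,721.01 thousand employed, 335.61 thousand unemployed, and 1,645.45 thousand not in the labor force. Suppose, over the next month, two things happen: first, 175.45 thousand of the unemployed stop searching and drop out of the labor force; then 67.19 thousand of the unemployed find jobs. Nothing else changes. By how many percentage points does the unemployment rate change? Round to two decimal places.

Initially, labor force = 2,721.01 + 335.61 = 3,056.62 thousand, so u = 335.61/3,056.62 = 10.98%.
After the first change, unemployed and labor force both fall by 175.45 → E = 2,721.01, U = 160.16, labor force = 2,881.17 thousand.
After the second change, unemployed falls and employed rises by 67.19; labor force unchanged → E = 2,788.20, U = 92.97, labor force = 2,881.17 thousand.
New unemployment rate = 92.97 / 2,881.17 = 3.23%.
Change = 3.23% − 10.98% = −7.75 percentage points.

The unemployment rate changes by −7.75 percentage points.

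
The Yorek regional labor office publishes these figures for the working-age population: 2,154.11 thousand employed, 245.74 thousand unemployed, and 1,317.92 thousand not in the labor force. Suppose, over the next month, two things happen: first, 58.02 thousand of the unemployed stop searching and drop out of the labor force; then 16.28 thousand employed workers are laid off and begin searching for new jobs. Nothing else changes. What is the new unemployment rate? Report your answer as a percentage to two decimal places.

Initially, labor force = 2,154.11 + 245.74 = 2,399.85 thousand, so u = 245.74/2,399.85 = 10.24%.
After the first change, unemployed and labor force both fall by 58.02 → E = 2,154.11, U = 187.72, labor force = 2,341.83 thousand.
After the second change, employed falls and unemployed rises by 16.28; labor force unchanged → E = 2,137.83, U = 204.00, labor force = 2,341.83 thousand.
New unemployment rate = 204.00 / 2,341.83 = 8.71%.

New unemployment rate ≈ 8.71%.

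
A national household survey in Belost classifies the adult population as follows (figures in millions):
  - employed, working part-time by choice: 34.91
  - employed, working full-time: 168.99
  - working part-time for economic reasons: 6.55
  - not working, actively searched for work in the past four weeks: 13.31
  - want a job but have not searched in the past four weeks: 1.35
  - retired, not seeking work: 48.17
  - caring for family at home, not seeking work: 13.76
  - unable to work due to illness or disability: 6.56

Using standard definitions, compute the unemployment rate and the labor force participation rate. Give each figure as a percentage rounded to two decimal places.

Employed = 34.91 + 168.99 + 6.55 = 210.45 million (anyone who worked, including part-time for economic reasons, counts as employed).
Unemployed = 13.31 million.
Labor force = 210.45 + 13.31 = 223.76 million.
Not in labor force = 1.35 + 48.17 + 13.76 + 6.56 = 69.84 million (those not working and not actively searching are outside the labor force — including those who want a job but have given up searching).
Civilian working-age population = 223.76 + 69.84 = 293.60 million.
Unemployment rate = 13.31 / 223.76 = 5.95%.
Labor force participation rate = 223.76 / 293.60 = 76.21%.

Unemployment rate ≈ 5.95%; labor force participation rate ≈ 76.21%.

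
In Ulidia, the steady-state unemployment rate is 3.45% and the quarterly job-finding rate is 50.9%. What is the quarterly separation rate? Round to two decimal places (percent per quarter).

Separation rate ≈ 1.82% per quarter.

From u* = s/(s+f): s = u·f/(1−u).
s = 0.0345 × 50.9 / (1 − 0.0345) = 1.7561 / 0.9655 ≈ 1.82% per quarter.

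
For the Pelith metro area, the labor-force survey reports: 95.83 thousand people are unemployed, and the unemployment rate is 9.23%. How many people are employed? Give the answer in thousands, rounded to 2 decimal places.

Labor force = U / u = 95.83 / 0.0923 ≈ 1,038.24 thousand.
Employed = labor force − unemployed = 1,038.24 − 95.83 = 942.41 thousand.

About 942.41 thousand are employed.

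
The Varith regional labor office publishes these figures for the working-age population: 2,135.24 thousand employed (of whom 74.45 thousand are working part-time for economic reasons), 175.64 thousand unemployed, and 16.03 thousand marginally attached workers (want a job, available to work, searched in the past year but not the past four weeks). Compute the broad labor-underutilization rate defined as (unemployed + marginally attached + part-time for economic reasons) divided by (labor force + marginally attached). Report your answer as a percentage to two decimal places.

Broad underutilization rate ≈ 11.44%.

Labor force = 2,135.24 + 175.64 = 2,310.88 thousand.
Numerator = 175.64 + 16.03 + 74.45 = 266.12 thousand.
Denominator = 2,310.88 + 16.03 = 2,326.91 thousand.
Broad rate = 266.12 / 2,326.91 = 11.44%.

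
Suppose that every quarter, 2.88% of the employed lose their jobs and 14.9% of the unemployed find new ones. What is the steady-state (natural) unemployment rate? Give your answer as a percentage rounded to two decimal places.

Steady-state unemployment rate ≈ 16.20%.

At steady state the flows balance: s·E = f·U, so U/(E+U) = s/(s+f).
u* = 2.88 / (2.88 + 14.9) = 2.88 / 17.78 = 16.20%.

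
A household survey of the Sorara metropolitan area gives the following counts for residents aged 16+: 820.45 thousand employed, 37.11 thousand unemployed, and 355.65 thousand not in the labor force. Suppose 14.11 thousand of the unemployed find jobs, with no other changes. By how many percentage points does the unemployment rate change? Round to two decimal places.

Initially, labor force = 820.45 + 37.11 = 857.56 thousand, so u = 37.11/857.56 = 4.33%.
After the change, unemployed falls and employed rises by 14.11; labor force unchanged → E = 834.56, U = 23.00, labor force = 857.56 thousand.
New unemployment rate = 23.00 / 857.56 = 2.68%.
Change = 2.68% − 4.33% = −1.65 percentage points.

The unemployment rate changes by −1.65 percentage points.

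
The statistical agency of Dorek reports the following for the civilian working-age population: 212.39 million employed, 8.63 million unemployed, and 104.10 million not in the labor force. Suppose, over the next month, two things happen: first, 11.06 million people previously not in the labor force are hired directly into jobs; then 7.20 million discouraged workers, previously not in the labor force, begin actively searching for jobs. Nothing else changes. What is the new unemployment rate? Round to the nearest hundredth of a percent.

New unemployment rate ≈ 6.62%.

Initially, labor force = 212.39 + 8.63 = 221.02 million, so u = 8.63/221.02 = 3.90%.
After the first change, employed and labor force both rise by 11.06; unemployed unchanged → E = 223.45, U = 8.63, labor force = 232.08 million.
After the second change, unemployed and labor force both rise by 7.20 → E = 223.45, U = 15.83, labor force = 239.28 million.
New unemployment rate = 15.83 / 239.28 = 6.62%.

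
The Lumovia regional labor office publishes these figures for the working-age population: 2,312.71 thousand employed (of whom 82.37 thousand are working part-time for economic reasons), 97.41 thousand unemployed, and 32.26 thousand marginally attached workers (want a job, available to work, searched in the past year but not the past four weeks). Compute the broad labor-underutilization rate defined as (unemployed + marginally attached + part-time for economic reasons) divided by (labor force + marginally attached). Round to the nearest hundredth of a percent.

Broad underutilization rate ≈ 8.68%.

Labor force = 2,312.71 + 97.41 = 2,410.12 thousand.
Numerator = 97.41 + 32.26 + 82.37 = 212.04 thousand.
Denominator = 2,410.12 + 32.26 = 2,442.38 thousand.
Broad rate = 212.04 / 2,442.38 = 8.68%.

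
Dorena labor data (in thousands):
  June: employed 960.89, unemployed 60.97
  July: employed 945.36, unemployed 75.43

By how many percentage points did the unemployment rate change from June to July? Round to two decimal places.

The unemployment rate changed by +1.42 percentage points.

June: labor force = 960.89 + 60.97 = 1,021.86; u = 60.97/1,021.86 = 5.97%.
July: labor force = 945.36 + 75.43 = 1,020.79; u = 75.43/1,020.79 = 7.39%.
Change = 7.39% − 5.97% = +1.42 pp.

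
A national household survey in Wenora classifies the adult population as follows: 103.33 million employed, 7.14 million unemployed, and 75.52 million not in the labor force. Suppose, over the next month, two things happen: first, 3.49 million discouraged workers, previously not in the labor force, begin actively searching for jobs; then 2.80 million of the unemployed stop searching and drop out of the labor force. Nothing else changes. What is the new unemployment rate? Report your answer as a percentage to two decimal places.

New unemployment rate ≈ 7.04%.

Initially, labor force = 103.33 + 7.14 = 110.47 million, so u = 7.14/110.47 = 6.46%.
After the first change, unemployed and labor force both rise by 3.49 → E = 103.33, U = 10.63, labor force = 113.96 million.
After the second change, unemployed and labor force both fall by 2.80 → E = 103.33, U = 7.83, labor force = 111.16 million.
New unemployment rate = 7.83 / 111.16 = 7.04%.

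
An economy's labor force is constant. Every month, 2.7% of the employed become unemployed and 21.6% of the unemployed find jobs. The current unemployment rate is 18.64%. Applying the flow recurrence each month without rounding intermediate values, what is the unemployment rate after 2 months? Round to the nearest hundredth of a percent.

With a fixed labor force, u_{t+1} = u_t + s·(1−u_t) − f·u_t = u_t·(1−s−f) + s.
Here 1−s−f = 0.757 and s = 0.027.
u_1 = 0.186400 × 0.757 + 0.027 = 0.168105.
u_2 = 0.168105 × 0.757 + 0.027 = 0.154255.

Unemployment rate after two months ≈ 15.43%.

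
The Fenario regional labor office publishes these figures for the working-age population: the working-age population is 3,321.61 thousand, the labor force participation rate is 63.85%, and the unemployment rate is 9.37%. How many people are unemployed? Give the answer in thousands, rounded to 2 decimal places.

Labor force = 0.6385 × 3,321.61 = 2,120.85 thousand.
Unemployed = 0.0937 × 2,120.85 ≈ 198.72 thousand.

About 198.72 thousand are unemployed.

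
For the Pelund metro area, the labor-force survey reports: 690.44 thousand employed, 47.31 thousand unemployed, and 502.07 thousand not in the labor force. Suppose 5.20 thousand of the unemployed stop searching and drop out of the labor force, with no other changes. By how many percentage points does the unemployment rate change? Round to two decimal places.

The unemployment rate changes by −0.66 percentage points.

Initially, labor force = 690.44 + 47.31 = 737.75 thousand, so u = 47.31/737.75 = 6.41%.
After the change, unemployed and labor force both fall by 5.20 → E = 690.44, U = 42.11, labor force = 732.55 thousand.
New unemployment rate = 42.11 / 732.55 = 5.75%.
Change = 5.75% − 6.41% = −0.66 percentage points.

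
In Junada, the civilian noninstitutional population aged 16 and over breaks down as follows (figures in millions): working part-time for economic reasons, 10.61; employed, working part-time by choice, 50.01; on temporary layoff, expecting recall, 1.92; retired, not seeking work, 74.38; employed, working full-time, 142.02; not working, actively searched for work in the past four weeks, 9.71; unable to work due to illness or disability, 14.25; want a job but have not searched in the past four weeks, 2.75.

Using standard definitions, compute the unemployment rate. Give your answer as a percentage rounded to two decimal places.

Unemployment rate ≈ 5.43%.

Employed = 10.61 + 50.01 + 142.02 = 202.64 million (anyone who worked, including part-time for economic reasons, counts as employed).
Unemployed = 1.92 + 9.71 = 11.63 million (jobless and actively searching, or on temporary layoff).
Labor force = 202.64 + 11.63 = 214.27 million.
Unemployment rate = 11.63 / 214.27 = 5.43%.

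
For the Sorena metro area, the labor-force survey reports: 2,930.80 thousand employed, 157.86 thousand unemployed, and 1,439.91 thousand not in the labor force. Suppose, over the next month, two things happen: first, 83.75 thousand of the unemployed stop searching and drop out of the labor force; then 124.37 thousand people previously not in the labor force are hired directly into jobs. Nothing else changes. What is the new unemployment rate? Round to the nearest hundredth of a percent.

Initially, labor force = 2,930.80 + 157.86 = 3,088.66 thousand, so u = 157.86/3,088.66 = 5.11%.
After the first change, unemployed and labor force both fall by 83.75 → E = 2,930.80, U = 74.11, labor force = 3,004.91 thousand.
After the second change, employed and labor force both rise by 124.37; unemployed unchanged → E = 3,055.17, U = 74.11, labor force = 3,129.28 thousand.
New unemployment rate = 74.11 / 3,129.28 = 2.37%.

New unemployment rate ≈ 2.37%.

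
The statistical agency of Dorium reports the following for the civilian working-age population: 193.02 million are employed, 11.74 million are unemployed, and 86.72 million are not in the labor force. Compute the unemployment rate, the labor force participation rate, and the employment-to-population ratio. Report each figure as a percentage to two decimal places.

Unemployment rate ≈ 5.73%; labor force participation rate ≈ 70.25%; employment-population ratio ≈ 66.22%.

Labor force = employed + unemployed = 193.02 + 11.74 = 204.76 million.
Working-age population = 204.76 + 86.72 = 291.48 million.
Unemployment rate = 11.74 / 204.76 = 5.73%.
Labor force participation rate = 204.76 / 291.48 = 70.25%.
Employment-population ratio = 193.02 / 291.48 = 66.22%.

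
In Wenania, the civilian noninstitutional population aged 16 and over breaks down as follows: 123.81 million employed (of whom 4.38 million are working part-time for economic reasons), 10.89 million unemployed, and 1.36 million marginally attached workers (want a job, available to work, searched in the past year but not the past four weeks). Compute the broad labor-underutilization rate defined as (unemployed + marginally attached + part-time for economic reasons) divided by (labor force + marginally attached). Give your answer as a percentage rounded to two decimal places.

Broad underutilization rate ≈ 12.22%.

Labor force = 123.81 + 10.89 = 134.70 million.
Numerator = 10.89 + 1.36 + 4.38 = 16.63 million.
Denominator = 134.70 + 1.36 = 136.06 million.
Broad rate = 16.63 / 136.06 = 12.22%.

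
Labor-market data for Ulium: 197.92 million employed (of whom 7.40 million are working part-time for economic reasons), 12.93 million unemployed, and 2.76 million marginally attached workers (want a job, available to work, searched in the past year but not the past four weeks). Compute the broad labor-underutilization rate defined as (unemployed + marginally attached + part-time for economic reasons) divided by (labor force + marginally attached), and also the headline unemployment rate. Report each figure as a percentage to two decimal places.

Labor force = 197.92 + 12.93 = 210.85 million.
Numerator = 12.93 + 2.76 + 7.40 = 23.09 million.
Denominator = 210.85 + 2.76 = 213.61 million.
Broad rate = 23.09 / 213.61 = 10.81%.
Headline unemployment rate = 12.93 / 210.85 = 6.13%.

Broad underutilization rate ≈ 10.81%; headline unemployment rate ≈ 6.13%.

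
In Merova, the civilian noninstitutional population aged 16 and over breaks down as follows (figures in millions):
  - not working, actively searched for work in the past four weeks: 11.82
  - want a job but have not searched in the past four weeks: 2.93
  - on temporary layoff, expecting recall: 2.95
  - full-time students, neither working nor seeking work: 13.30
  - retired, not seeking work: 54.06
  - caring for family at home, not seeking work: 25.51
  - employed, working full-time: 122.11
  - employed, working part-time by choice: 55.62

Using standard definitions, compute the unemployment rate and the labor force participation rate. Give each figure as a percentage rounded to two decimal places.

Employed = 122.11 + 55.62 = 177.73 million.
Unemployed = 11.82 + 2.95 = 14.77 million (jobless and actively searching, or on temporary layoff).
Labor force = 177.73 + 14.77 = 192.50 million.
Not in labor force = 2.93 + 13.30 + 54.06 + 25.51 = 95.80 million (those not working and not actively searching are outside the labor force — including those who want a job but have given up searching).
Civilian working-age population = 192.50 + 95.80 = 288.30 million.
Unemployment rate = 14.77 / 192.50 = 7.67%.
Labor force participation rate = 192.50 / 288.30 = 66.77%.

Unemployment rate ≈ 7.67%; labor force participation rate ≈ 66.77%.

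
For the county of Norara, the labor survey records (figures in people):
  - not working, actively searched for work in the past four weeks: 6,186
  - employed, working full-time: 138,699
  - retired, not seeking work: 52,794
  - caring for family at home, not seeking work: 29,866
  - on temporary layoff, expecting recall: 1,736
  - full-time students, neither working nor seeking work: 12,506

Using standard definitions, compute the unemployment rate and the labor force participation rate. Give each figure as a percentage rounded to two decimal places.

Employed = 138,699.
Unemployed = 6,186 + 1,736 = 7,922 (jobless and actively searching, or on temporary layoff).
Labor force = 138,699 + 7,922 = 146,621.
Not in labor force = 52,794 + 29,866 + 12,506 = 95,166 (those not working and not actively searching are outside the labor force).
Civilian working-age population = 146,621 + 95,166 = 241,787.
Unemployment rate = 7,922 / 146,621 = 5.40%.
Labor force participation rate = 146,621 / 241,787 = 60.64%.

Unemployment rate ≈ 5.40%; labor force participation rate ≈ 60.64%.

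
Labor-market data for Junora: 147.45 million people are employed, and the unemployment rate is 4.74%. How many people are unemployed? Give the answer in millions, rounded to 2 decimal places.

Let U be the number unemployed. The labor force is E + U, and U/(E+U) = 0.0474.
So U = 0.0474 × 147.45 / (1 − 0.0474) = 6.9891 / 0.9526 ≈ 7.34 million.

About 7.34 million are unemployed.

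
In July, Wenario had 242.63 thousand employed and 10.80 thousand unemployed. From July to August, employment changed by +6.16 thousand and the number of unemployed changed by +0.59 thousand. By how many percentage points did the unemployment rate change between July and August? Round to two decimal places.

July: labor force = 242.63 + 10.80 = 253.43; u = 10.80/253.43 = 4.26%.
August: labor force = 248.79 + 11.39 = 260.18; u = 11.39/260.18 = 4.38%.
Change = 4.38% − 4.26% = +0.12 pp.

The unemployment rate changed by +0.12 percentage points.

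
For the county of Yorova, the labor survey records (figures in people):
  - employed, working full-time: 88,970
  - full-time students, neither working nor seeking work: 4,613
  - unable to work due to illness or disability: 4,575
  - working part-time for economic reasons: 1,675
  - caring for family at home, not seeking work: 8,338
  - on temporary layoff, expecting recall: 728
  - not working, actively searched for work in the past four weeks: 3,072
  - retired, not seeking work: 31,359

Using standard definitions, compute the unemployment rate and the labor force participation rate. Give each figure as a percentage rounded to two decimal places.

Employed = 88,970 + 1,675 = 90,645 (anyone who worked, including part-time for economic reasons, counts as employed).
Unemployed = 728 + 3,072 = 3,800 (jobless and actively searching, or on temporary layoff).
Labor force = 90,645 + 3,800 = 94,445.
Not in labor force = 4,613 + 4,575 + 8,338 + 31,359 = 48,885 (those not working and not actively searching are outside the labor force).
Civilian working-age population = 94,445 + 48,885 = 143,330.
Unemployment rate = 3,800 / 94,445 = 4.02%.
Labor force participation rate = 94,445 / 143,330 = 65.89%.

Unemployment rate ≈ 4.02%; labor force participation rate ≈ 65.89%.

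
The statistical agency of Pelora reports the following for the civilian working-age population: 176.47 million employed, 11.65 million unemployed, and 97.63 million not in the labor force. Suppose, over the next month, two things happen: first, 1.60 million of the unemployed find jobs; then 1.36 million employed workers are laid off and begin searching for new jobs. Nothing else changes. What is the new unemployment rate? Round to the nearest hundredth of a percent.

Initially, labor force = 176.47 + 11.65 = 188.12 million, so u = 11.65/188.12 = 6.19%.
After the first change, unemployed falls and employed rises by 1.60; labor force unchanged → E = 178.07, U = 10.05, labor force = 188.12 million.
After the second change, employed falls and unemployed rises by 1.36; labor force unchanged → E = 176.71, U = 11.41, labor force = 188.12 million.
New unemployment rate = 11.41 / 188.12 = 6.07%.

New unemployment rate ≈ 6.07%.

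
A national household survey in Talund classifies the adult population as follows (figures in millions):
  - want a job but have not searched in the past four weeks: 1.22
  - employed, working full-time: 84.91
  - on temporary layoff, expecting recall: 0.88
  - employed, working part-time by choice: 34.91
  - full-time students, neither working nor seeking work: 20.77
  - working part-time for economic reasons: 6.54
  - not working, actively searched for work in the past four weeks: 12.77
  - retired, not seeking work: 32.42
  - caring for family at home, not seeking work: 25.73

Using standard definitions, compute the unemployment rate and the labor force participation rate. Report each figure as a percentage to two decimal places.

Unemployment rate ≈ 9.75%; labor force participation rate ≈ 63.60%.

Employed = 84.91 + 34.91 + 6.54 = 126.36 million (anyone who worked, including part-time for economic reasons, counts as employed).
Unemployed = 0.88 + 12.77 = 13.65 million (jobless and actively searching, or on temporary layoff).
Labor force = 126.36 + 13.65 = 140.01 million.
Not in labor force = 1.22 + 20.77 + 32.42 + 25.73 = 80.14 million (those not working and not actively searching are outside the labor force — including those who want a job but have given up searching).
Civilian working-age population = 140.01 + 80.14 = 220.15 million.
Unemployment rate = 13.65 / 140.01 = 9.75%.
Labor force participation rate = 140.01 / 220.15 = 63.60%.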